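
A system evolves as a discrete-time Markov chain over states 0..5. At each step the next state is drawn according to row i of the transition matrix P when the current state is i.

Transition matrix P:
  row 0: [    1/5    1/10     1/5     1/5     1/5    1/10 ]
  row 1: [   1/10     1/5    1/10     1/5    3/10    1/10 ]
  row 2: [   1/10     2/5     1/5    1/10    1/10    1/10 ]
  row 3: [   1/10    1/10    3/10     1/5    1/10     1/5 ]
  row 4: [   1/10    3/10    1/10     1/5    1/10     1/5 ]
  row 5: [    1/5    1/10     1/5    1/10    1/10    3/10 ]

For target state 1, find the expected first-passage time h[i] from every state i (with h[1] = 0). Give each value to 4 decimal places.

h = [5.3292, 0.0000, 3.8184, 5.2713, 4.5076, 5.4392]

First-step conditioning: h[1] = 0; for i ≠ 1, h[i] = 1 + Σ_k P[i][k]·h[k].
  h[0] = 1 + 1/5·h[0] + 1/5·h[2] + 1/5·h[3] + 1/5·h[4] + 1/10·h[5]
  h[2] = 1 + 1/10·h[0] + 1/5·h[2] + 1/10·h[3] + 1/10·h[4] + 1/10·h[5]
  h[3] = 1 + 1/10·h[0] + 3/10·h[2] + 1/5·h[3] + 1/10·h[4] + 1/5·h[5]
  h[4] = 1 + 1/10·h[0] + 1/10·h[2] + 1/5·h[3] + 1/10·h[4] + 1/5·h[5]
  h[5] = 1 + 1/5·h[0] + 1/5·h[2] + 1/10·h[3] + 1/10·h[4] + 3/10·h[5]
Solving the 5×5 linear system over states ≠ 1 gives exactly h = [45080/8459, 0, 32300/8459, 44590/8459, 38130/8459, 46010/8459] (h[1] = 0 is the target).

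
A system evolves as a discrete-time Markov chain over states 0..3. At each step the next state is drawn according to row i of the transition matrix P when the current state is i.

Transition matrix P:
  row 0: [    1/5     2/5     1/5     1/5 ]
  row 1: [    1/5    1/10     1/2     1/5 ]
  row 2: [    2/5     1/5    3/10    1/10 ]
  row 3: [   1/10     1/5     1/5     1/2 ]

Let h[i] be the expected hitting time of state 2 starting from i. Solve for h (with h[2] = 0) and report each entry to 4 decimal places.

First-step conditioning: h[2] = 0; for i ≠ 2, h[i] = 1 + Σ_k P[i][k]·h[k].
  h[0] = 1 + 1/5·h[0] + 2/5·h[1] + 1/5·h[3]
  h[1] = 1 + 1/5·h[0] + 1/10·h[1] + 1/5·h[3]
  h[3] = 1 + 1/10·h[0] + 1/5·h[1] + 1/2·h[3]
Solving the 3×3 linear system over states ≠ 2 gives exactly h = [455/127, 350/127, 0, 485/127] (h[2] = 0 is the target).

h = [3.5827, 2.7559, 0.0000, 3.8189]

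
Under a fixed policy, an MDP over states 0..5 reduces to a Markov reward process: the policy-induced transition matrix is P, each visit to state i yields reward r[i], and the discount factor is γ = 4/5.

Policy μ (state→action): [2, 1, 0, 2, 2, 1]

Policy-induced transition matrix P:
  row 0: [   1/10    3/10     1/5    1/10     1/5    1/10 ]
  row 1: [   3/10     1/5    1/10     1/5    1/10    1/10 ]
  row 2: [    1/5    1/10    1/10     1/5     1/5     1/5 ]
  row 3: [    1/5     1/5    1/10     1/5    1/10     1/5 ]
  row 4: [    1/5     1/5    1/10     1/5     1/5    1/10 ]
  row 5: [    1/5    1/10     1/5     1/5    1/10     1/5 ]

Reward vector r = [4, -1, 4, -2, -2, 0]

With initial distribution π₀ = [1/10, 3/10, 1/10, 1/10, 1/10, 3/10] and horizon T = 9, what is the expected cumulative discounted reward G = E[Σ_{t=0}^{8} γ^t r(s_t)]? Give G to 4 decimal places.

t=0: π = [0.1000, 0.3000, 0.1000, 0.1000, 0.1000, 0.3000], E[r] = 0.1000, γ^t·E[r] = 0.100000, running G = 0.100000
t=1: π = [0.2200, 0.1700, 0.1400, 0.1900, 0.1300, 0.1500], E[r] = 0.6300, γ^t·E[r] = 0.504000, running G = 0.604000
t=2: π = [0.1950, 0.1930, 0.1370, 0.1780, 0.1490, 0.1480], E[r] = 0.4810, γ^t·E[r] = 0.307840, running G = 0.911840
t=3: π = [0.1998, 0.1910, 0.1343, 0.1805, 0.1481, 0.1463], E[r] = 0.4882, γ^t·E[r] = 0.249958, running G = 1.161798
t=4: π = [0.1991, 0.1919, 0.1346, 0.1800, 0.1482, 0.1461], E[r] = 0.4865, γ^t·E[r] = 0.199279, running G = 1.361077
t=5: π = [0.1993, 0.1918, 0.1345, 0.1801, 0.1482, 0.1461], E[r] = 0.4868, γ^t·E[r] = 0.159517, running G = 1.520594
t=6: π = [0.1993, 0.1919, 0.1345, 0.1801, 0.1482, 0.1461], E[r] = 0.4868, γ^t·E[r] = 0.127600, running G = 1.648193
t=7: π = [0.1993, 0.1919, 0.1345, 0.1801, 0.1482, 0.1461], E[r] = 0.4868, γ^t·E[r] = 0.102081, running G = 1.750275
t=8: π = [0.1993, 0.1919, 0.1345, 0.1801, 0.1482, 0.1461], E[r] = 0.4868, γ^t·E[r] = 0.081665, running G = 1.831940

G = 1.8319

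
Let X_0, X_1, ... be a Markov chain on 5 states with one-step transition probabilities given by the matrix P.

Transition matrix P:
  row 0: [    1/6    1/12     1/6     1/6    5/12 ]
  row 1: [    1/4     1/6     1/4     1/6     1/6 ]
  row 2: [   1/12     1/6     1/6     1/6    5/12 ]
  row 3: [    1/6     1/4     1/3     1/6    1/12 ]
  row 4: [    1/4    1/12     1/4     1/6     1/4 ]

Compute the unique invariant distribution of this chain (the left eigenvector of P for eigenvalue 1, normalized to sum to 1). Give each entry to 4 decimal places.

π = [0.1826, 0.1421, 0.2295, 0.1667, 0.2791]

Balance equations π_j = Σ_i π_i·P[i][j]:
  π_0 = 1/6·π_0 + 1/4·π_1 + 1/12·π_2 + 1/6·π_3 + 1/4·π_4
  π_1 = 1/12·π_0 + 1/6·π_1 + 1/6·π_2 + 1/4·π_3 + 1/12·π_4
  π_2 = 1/6·π_0 + 1/4·π_1 + 1/6·π_2 + 1/3·π_3 + 1/4·π_4
  π_3 = 1/6·π_0 + 1/6·π_1 + 1/6·π_2 + 1/6·π_3 + 1/6·π_4
  normalize: π_0 + π_1 + π_2 + π_3 + π_4 = 1
Solving the linear system gives exactly π = [61/334, 261/1837, 115/501, 1/6, 1538/5511].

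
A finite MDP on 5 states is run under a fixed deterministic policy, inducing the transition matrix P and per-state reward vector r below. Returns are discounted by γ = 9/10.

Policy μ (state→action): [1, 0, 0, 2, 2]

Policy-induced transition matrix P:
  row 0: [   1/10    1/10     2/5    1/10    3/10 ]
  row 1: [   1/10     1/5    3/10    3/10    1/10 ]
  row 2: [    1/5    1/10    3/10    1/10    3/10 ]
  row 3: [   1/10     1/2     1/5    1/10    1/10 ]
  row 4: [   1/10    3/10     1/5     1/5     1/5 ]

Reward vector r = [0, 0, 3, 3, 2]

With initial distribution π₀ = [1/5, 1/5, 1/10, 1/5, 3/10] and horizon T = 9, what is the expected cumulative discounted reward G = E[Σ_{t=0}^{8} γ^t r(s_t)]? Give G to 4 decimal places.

t=0: π = [0.2000, 0.2000, 0.1000, 0.2000, 0.3000], E[r] = 1.5000, γ^t·E[r] = 1.500000, running G = 1.500000
t=1: π = [0.1100, 0.2600, 0.2700, 0.1700, 0.1900], E[r] = 1.7000, γ^t·E[r] = 1.530000, running G = 3.030000
t=2: π = [0.1270, 0.2320, 0.2750, 0.1710, 0.1950], E[r] = 1.7280, γ^t·E[r] = 1.399680, running G = 4.429680
t=3: π = [0.1275, 0.2306, 0.2761, 0.1659, 0.1999], E[r] = 1.7258, γ^t·E[r] = 1.258108, running G = 5.687788
t=4: π = [0.1276, 0.2294, 0.2762, 0.1661, 0.2007], E[r] = 1.7283, γ^t·E[r] = 1.133911, running G = 6.821700
t=5: π = [0.1276, 0.2295, 0.2761, 0.1660, 0.2008], E[r] = 1.7277, γ^t·E[r] = 1.020216, running G = 7.841915
t=6: π = [0.1276, 0.2295, 0.2761, 0.1660, 0.2008], E[r] = 1.7279, γ^t·E[r] = 0.918255, running G = 8.760170
t=7: π = [0.1276, 0.2295, 0.2761, 0.1660, 0.2008], E[r] = 1.7278, γ^t·E[r] = 0.826414, running G = 9.586584
t=8: π = [0.1276, 0.2295, 0.2761, 0.1660, 0.2008], E[r] = 1.7278, γ^t·E[r] = 0.743775, running G = 10.330360

G = 10.3304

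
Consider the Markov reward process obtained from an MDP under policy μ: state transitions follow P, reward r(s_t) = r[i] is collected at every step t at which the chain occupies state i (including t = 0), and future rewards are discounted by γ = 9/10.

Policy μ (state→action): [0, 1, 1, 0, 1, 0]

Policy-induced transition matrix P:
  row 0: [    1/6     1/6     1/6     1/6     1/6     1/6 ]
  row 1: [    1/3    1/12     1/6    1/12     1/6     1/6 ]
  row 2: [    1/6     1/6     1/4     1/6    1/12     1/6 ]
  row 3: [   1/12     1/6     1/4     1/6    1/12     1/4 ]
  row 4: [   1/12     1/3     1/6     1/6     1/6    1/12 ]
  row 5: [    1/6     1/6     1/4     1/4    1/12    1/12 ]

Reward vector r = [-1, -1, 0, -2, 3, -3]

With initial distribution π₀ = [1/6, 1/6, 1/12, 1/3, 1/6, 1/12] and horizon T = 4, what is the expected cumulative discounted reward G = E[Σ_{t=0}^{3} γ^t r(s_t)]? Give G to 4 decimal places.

t=0: π = [0.1667, 0.1667, 0.0833, 0.3333, 0.1667, 0.0833], E[r] = -0.7500, γ^t·E[r] = -0.750000, running G = -0.750000
t=1: π = [0.1528, 0.1806, 0.2083, 0.1597, 0.1250, 0.1736], E[r] = -0.7986, γ^t·E[r] = -0.718750, running G = -1.468750
t=2: π = [0.1730, 0.1725, 0.2118, 0.1661, 0.1215, 0.1551], E[r] = -0.7784, γ^t·E[r] = -0.630469, running G = -2.099219
t=3: π = [0.1714, 0.1726, 0.2111, 0.1652, 0.1223, 0.1575], E[r] = -0.7800, γ^t·E[r] = -0.568652, running G = -2.667871

G = -2.6679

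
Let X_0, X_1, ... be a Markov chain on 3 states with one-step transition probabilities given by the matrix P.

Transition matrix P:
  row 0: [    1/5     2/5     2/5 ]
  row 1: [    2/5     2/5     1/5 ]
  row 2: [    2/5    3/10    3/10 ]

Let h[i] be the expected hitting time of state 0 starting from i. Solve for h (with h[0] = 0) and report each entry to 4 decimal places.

h = [0.0000, 2.5000, 2.5000]

First-step conditioning: h[0] = 0; for i ≠ 0, h[i] = 1 + Σ_k P[i][k]·h[k].
  h[1] = 1 + 2/5·h[1] + 1/5·h[2]
  h[2] = 1 + 3/10·h[1] + 3/10·h[2]
Solving the 2×2 linear system over states ≠ 0 gives exactly h = [0, 5/2, 5/2] (h[0] = 0 is the target).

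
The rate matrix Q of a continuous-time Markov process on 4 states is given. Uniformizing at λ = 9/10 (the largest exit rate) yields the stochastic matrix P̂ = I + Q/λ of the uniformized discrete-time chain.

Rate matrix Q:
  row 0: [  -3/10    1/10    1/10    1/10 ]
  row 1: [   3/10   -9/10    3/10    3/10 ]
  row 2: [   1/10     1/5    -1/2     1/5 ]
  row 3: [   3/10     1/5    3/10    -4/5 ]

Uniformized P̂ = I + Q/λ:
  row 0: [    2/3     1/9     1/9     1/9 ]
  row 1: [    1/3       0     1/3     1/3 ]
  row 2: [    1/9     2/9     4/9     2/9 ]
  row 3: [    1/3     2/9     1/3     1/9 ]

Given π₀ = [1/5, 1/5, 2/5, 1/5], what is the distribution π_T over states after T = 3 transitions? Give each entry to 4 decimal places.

π = [0.3874, 0.1479, 0.2861, 0.1786]

t=0: π = [0.2000, 0.2000, 0.4000, 0.2000]
t=1: π = [0.3111, 0.1556, 0.3333, 0.2000]
t=2: π = [0.3630, 0.1531, 0.3012, 0.1827]
t=3: π = [0.3874, 0.1479, 0.2861, 0.1786]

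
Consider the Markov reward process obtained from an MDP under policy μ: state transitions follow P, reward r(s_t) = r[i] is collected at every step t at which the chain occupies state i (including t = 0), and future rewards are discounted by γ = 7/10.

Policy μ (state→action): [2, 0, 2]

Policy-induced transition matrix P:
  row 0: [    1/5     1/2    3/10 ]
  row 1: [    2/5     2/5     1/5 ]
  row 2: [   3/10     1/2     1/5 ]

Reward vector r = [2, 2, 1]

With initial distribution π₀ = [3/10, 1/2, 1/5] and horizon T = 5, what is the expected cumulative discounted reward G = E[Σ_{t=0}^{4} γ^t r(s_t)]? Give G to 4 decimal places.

t=0: π = [0.3000, 0.5000, 0.2000], E[r] = 1.8000, γ^t·E[r] = 1.800000, running G = 1.800000
t=1: π = [0.3200, 0.4500, 0.2300], E[r] = 1.7700, γ^t·E[r] = 1.239000, running G = 3.039000
t=2: π = [0.3130, 0.4550, 0.2320], E[r] = 1.7680, γ^t·E[r] = 0.866320, running G = 3.905320
t=3: π = [0.3142, 0.4545, 0.2313], E[r] = 1.7687, γ^t·E[r] = 0.606664, running G = 4.511984
t=4: π = [0.3140, 0.4546, 0.2314], E[r] = 1.7686, γ^t·E[r] = 0.424636, running G = 4.936620

G = 4.9366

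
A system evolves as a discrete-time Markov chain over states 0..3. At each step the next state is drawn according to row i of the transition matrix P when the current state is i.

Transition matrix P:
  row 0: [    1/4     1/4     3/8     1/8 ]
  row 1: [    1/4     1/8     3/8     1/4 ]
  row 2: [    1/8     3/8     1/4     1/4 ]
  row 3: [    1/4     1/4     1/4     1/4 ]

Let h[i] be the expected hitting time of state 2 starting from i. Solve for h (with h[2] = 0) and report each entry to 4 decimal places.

First-step conditioning: h[2] = 0; for i ≠ 2, h[i] = 1 + Σ_k P[i][k]·h[k].
  h[0] = 1 + 1/4·h[0] + 1/4·h[1] + 1/8·h[3]
  h[1] = 1 + 1/4·h[0] + 1/8·h[1] + 1/4·h[3]
  h[3] = 1 + 1/4·h[0] + 1/4·h[1] + 1/4·h[3]
Solving the 3×3 linear system over states ≠ 2 gives exactly h = [252/89, 256/89, 0, 288/89] (h[2] = 0 is the target).

h = [2.8315, 2.8764, 0.0000, 3.2360]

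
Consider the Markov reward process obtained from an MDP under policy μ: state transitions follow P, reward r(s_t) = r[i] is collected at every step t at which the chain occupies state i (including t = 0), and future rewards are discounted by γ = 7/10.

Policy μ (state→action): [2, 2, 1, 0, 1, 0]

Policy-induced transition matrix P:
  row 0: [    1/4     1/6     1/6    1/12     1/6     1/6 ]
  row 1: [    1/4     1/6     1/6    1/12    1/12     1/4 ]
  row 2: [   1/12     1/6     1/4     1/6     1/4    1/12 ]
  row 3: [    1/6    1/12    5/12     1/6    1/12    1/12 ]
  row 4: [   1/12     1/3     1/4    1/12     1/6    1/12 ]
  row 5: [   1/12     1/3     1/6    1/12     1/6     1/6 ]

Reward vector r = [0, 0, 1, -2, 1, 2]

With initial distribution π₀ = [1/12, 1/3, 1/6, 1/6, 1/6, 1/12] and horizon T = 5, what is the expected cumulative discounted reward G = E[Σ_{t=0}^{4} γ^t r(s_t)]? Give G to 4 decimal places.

G = 0.9674

t=0: π = [0.0833, 0.3333, 0.1667, 0.1667, 0.1667, 0.0833], E[r] = 0.1667, γ^t·E[r] = 0.166667, running G = 0.166667
t=1: π = [0.1667, 0.1944, 0.2361, 0.1111, 0.1389, 0.1528], E[r] = 0.4583, γ^t·E[r] = 0.320833, running G = 0.487500
t=2: π = [0.1528, 0.2060, 0.2257, 0.1123, 0.1609, 0.1424], E[r] = 0.4468, γ^t·E[r] = 0.218912, running G = 0.706412
t=3: π = [0.1525, 0.2079, 0.2269, 0.1115, 0.1590, 0.1423], E[r] = 0.4474, γ^t·E[r] = 0.153470, running G = 0.859882
t=4: π = [0.1527, 0.2076, 0.2267, 0.1115, 0.1590, 0.1425], E[r] = 0.4477, γ^t·E[r] = 0.107485, running G = 0.967367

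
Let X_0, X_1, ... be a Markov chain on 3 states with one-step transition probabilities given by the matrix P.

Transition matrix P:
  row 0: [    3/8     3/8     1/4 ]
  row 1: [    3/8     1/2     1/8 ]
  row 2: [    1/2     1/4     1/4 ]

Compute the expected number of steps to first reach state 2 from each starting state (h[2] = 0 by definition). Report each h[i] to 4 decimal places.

h = [5.0909, 5.8182, 0.0000]

First-step conditioning: h[2] = 0; for i ≠ 2, h[i] = 1 + Σ_k P[i][k]·h[k].
  h[0] = 1 + 3/8·h[0] + 3/8·h[1]
  h[1] = 1 + 3/8·h[0] + 1/2·h[1]
Solving the 2×2 linear system over states ≠ 2 gives exactly h = [56/11, 64/11, 0] (h[2] = 0 is the target).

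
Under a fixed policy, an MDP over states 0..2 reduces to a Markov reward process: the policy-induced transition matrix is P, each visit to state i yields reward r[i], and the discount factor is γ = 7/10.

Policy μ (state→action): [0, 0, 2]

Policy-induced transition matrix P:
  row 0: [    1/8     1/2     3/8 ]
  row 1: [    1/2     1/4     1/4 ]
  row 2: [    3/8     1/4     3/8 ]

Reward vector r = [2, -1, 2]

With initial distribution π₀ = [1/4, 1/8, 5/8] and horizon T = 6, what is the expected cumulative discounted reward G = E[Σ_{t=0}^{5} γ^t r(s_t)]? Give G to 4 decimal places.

t=0: π = [0.2500, 0.1250, 0.6250], E[r] = 1.6250, γ^t·E[r] = 1.625000, running G = 1.625000
t=1: π = [0.3281, 0.3125, 0.3594], E[r] = 1.0625, γ^t·E[r] = 0.743750, running G = 2.368750
t=2: π = [0.3320, 0.3320, 0.3359], E[r] = 1.0039, γ^t·E[r] = 0.491914, running G = 2.860664
t=3: π = [0.3335, 0.3330, 0.3335], E[r] = 1.0010, γ^t·E[r] = 0.343335, running G = 3.203999
t=4: π = [0.3333, 0.3334, 0.3334], E[r] = 0.9999, γ^t·E[r] = 0.240071, running G = 3.444070
t=5: π = [0.3334, 0.3333, 0.3333], E[r] = 1.0001, γ^t·E[r] = 0.168080, running G = 3.612150

G = 3.6121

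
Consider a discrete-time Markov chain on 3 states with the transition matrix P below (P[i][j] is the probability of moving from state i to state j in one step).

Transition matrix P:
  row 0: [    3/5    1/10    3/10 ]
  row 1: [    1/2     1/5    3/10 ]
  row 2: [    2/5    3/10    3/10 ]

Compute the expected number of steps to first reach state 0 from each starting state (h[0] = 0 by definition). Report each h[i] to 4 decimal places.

h = [0.0000, 2.1277, 2.3404]

First-step conditioning: h[0] = 0; for i ≠ 0, h[i] = 1 + Σ_k P[i][k]·h[k].
  h[1] = 1 + 1/5·h[1] + 3/10·h[2]
  h[2] = 1 + 3/10·h[1] + 3/10·h[2]
Solving the 2×2 linear system over states ≠ 0 gives exactly h = [0, 100/47, 110/47] (h[0] = 0 is the target).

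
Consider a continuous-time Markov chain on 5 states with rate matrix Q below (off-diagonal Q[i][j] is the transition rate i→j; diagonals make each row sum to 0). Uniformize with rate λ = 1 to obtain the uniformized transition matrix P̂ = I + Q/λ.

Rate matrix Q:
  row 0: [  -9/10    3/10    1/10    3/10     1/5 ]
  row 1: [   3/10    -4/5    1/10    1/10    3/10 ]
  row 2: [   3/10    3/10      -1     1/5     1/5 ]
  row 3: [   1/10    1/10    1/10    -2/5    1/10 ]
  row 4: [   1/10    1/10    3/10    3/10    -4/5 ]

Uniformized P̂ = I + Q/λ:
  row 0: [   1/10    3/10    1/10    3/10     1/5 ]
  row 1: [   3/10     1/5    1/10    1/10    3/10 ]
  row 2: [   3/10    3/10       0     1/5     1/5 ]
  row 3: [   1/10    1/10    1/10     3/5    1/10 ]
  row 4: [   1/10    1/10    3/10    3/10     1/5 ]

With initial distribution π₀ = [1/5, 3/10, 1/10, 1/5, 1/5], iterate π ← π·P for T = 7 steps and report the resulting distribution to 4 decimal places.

t=0: π = [0.2000, 0.3000, 0.1000, 0.2000, 0.2000]
t=1: π = [0.1800, 0.1900, 0.1300, 0.2900, 0.2100]
t=2: π = [0.1640, 0.1810, 0.1290, 0.3360, 0.1900]
t=3: π = [0.1620, 0.1767, 0.1251, 0.3517, 0.1845]
t=4: π = [0.1604, 0.1751, 0.1244, 0.3577, 0.1825]
t=5: π = [0.1599, 0.1745, 0.1241, 0.3598, 0.1817]
t=6: π = [0.1597, 0.1742, 0.1239, 0.3607, 0.1815]
t=7: π = [0.1596, 0.1742, 0.1239, 0.3610, 0.1814]

π = [0.1596, 0.1742, 0.1239, 0.3610, 0.1814]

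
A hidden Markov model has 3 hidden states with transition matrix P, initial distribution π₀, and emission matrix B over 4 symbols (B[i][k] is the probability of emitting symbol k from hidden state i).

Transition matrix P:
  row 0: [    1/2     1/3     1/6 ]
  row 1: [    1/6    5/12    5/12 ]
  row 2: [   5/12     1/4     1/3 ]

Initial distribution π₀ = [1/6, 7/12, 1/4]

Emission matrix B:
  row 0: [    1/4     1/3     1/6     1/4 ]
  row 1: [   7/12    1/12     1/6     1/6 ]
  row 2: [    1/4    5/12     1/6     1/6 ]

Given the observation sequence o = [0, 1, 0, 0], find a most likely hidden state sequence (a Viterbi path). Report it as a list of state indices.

t=0: δ = [4.167e-02, 3.403e-01, 6.250e-02]  (obs o_0=0)
t=1: δ = [1.890e-02, 1.182e-02, 5.908e-02]  ψ = [1, 1, 1]  (obs o_1=1)
t=2: δ = [6.154e-03, 8.615e-03, 4.923e-03]  ψ = [2, 2, 2]  (obs o_2=0)
t=3: δ = [7.692e-04, 2.094e-03, 8.974e-04]  ψ = [0, 1, 1]  (obs o_3=0)
backtrack: best end state = 1; path = [1, 2, 1, 1]

path = [1, 2, 1, 1]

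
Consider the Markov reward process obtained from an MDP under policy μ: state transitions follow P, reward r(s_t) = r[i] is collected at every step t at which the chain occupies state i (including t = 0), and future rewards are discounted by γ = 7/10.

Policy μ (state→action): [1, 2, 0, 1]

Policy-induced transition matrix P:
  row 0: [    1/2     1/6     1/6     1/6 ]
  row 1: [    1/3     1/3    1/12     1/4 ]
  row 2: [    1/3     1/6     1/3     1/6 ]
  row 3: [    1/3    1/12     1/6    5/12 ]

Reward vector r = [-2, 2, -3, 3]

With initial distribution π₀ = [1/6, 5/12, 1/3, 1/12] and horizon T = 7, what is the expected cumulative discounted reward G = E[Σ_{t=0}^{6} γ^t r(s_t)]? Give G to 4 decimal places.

G = -0.7027

t=0: π = [0.1667, 0.4167, 0.3333, 0.0833], E[r] = -0.2500, γ^t·E[r] = -0.250000, running G = -0.250000
t=1: π = [0.3611, 0.2292, 0.1875, 0.2222], E[r] = -0.1597, γ^t·E[r] = -0.111806, running G = -0.361806
t=2: π = [0.3935, 0.1863, 0.1788, 0.2413], E[r] = -0.2269, γ^t·E[r] = -0.111157, running G = -0.472963
t=3: π = [0.3989, 0.1776, 0.1809, 0.2425], E[r] = -0.2579, γ^t·E[r] = -0.088446, running G = -0.561409
t=4: π = [0.3998, 0.1761, 0.1820, 0.2421], E[r] = -0.2673, γ^t·E[r] = -0.064177, running G = -0.625586
t=5: π = [0.4000, 0.1758, 0.1823, 0.2419], E[r] = -0.2697, γ^t·E[r] = -0.045325, running G = -0.670911
t=6: π = [0.4000, 0.1758, 0.1824, 0.2418], E[r] = -0.2702, γ^t·E[r] = -0.031790, running G = -0.702701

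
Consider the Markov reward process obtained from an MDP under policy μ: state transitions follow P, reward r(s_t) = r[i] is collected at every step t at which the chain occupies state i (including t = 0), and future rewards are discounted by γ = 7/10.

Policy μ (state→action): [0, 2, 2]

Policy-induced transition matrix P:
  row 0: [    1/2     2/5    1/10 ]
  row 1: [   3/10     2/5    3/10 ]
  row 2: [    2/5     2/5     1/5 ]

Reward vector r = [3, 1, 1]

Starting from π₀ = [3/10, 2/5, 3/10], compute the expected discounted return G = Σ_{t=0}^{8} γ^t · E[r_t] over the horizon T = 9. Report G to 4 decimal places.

t=0: π = [0.3000, 0.4000, 0.3000], E[r] = 1.6000, γ^t·E[r] = 1.600000, running G = 1.600000
t=1: π = [0.3900, 0.4000, 0.2100], E[r] = 1.7800, γ^t·E[r] = 1.246000, running G = 2.846000
t=2: π = [0.3990, 0.4000, 0.2010], E[r] = 1.7980, γ^t·E[r] = 0.881020, running G = 3.727020
t=3: π = [0.3999, 0.4000, 0.2001], E[r] = 1.7998, γ^t·E[r] = 0.617331, running G = 4.344351
t=4: π = [0.4000, 0.4000, 0.2000], E[r] = 1.8000, γ^t·E[r] = 0.432175, running G = 4.776527
t=5: π = [0.4000, 0.4000, 0.2000], E[r] = 1.8000, γ^t·E[r] = 0.302526, running G = 5.079052
t=6: π = [0.4000, 0.4000, 0.2000], E[r] = 1.8000, γ^t·E[r] = 0.211768, running G = 5.290820
t=7: π = [0.4000, 0.4000, 0.2000], E[r] = 1.8000, γ^t·E[r] = 0.148238, running G = 5.439058
t=8: π = [0.4000, 0.4000, 0.2000], E[r] = 1.8000, γ^t·E[r] = 0.103766, running G = 5.542825

G = 5.5428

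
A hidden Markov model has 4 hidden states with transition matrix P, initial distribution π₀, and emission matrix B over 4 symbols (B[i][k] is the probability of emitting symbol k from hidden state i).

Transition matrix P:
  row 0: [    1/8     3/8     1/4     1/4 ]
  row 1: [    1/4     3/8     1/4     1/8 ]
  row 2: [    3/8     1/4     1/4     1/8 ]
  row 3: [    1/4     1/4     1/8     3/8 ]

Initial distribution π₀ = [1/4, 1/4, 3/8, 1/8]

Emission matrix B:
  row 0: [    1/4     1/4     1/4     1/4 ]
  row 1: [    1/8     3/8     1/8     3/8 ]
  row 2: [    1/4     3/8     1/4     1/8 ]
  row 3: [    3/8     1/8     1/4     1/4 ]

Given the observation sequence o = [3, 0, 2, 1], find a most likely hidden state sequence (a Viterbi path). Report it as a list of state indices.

t=0: δ = [6.250e-02, 9.375e-02, 4.688e-02, 3.125e-02]  (obs o_0=3)
t=1: δ = [5.859e-03, 4.395e-03, 5.859e-03, 5.859e-03]  ψ = [1, 1, 1, 0]  (obs o_1=0)
t=2: δ = [5.493e-04, 2.747e-04, 3.662e-04, 5.493e-04]  ψ = [2, 0, 0, 3]  (obs o_2=2)
t=3: δ = [3.433e-05, 7.725e-05, 5.150e-05, 2.575e-05]  ψ = [2, 0, 0, 3]  (obs o_3=1)
backtrack: best end state = 1; path = [1, 2, 0, 1]

path = [1, 2, 0, 1]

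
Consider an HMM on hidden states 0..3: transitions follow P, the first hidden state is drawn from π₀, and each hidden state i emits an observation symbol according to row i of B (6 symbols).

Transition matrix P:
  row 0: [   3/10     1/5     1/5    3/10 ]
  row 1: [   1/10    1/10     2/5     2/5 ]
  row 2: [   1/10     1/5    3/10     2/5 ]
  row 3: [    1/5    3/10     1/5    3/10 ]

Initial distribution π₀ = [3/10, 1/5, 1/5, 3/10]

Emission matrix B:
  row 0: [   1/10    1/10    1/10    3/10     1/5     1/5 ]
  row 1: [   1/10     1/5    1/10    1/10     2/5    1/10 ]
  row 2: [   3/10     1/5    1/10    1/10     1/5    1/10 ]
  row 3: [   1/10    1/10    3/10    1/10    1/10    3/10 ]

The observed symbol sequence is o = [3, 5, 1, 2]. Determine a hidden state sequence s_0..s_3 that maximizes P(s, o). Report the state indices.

t=0: δ = [9.000e-02, 2.000e-02, 2.000e-02, 3.000e-02]  (obs o_0=3)
t=1: δ = [5.400e-03, 1.800e-03, 1.800e-03, 8.100e-03]  ψ = [0, 0, 0, 0]  (obs o_1=5)
t=2: δ = [1.620e-04, 4.860e-04, 3.240e-04, 2.430e-04]  ψ = [0, 3, 3, 3]  (obs o_2=1)
t=3: δ = [4.860e-06, 7.290e-06, 1.944e-05, 5.832e-05]  ψ = [0, 3, 1, 1]  (obs o_3=2)
backtrack: best end state = 3; path = [0, 3, 1, 3]

path = [0, 3, 1, 3]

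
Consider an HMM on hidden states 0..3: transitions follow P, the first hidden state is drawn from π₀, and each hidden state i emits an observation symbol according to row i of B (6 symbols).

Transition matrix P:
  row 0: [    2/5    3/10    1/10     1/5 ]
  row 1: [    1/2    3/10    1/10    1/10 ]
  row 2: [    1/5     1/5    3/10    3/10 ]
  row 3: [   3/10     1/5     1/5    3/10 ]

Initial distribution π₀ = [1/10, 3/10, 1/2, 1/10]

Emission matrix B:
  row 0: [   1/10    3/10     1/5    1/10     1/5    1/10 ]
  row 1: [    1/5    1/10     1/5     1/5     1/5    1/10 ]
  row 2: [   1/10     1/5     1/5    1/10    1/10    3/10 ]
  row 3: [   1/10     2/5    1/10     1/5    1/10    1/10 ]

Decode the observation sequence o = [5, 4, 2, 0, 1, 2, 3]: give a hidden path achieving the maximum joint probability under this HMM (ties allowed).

path = [2, 1, 0, 1, 0, 0, 1]

t=0: δ = [1.000e-02, 3.000e-02, 1.500e-01, 1.000e-02]  (obs o_0=5)
t=1: δ = [6.000e-03, 6.000e-03, 4.500e-03, 4.500e-03]  ψ = [2, 2, 2, 2]  (obs o_1=4)
t=2: δ = [6.000e-04, 3.600e-04, 2.700e-04, 1.350e-04]  ψ = [1, 0, 2, 2]  (obs o_2=2)
t=3: δ = [2.400e-05, 3.600e-05, 8.100e-06, 1.200e-05]  ψ = [0, 0, 2, 0]  (obs o_3=0)
t=4: δ = [5.400e-06, 1.080e-06, 7.200e-07, 1.920e-06]  ψ = [1, 1, 1, 0]  (obs o_4=1)
t=5: δ = [4.320e-07, 3.240e-07, 1.080e-07, 1.080e-07]  ψ = [0, 0, 0, 0]  (obs o_5=2)
t=6: δ = [1.728e-08, 2.592e-08, 4.320e-09, 1.728e-08]  ψ = [0, 0, 0, 0]  (obs o_6=3)
backtrack: best end state = 1; path = [2, 1, 0, 1, 0, 0, 1]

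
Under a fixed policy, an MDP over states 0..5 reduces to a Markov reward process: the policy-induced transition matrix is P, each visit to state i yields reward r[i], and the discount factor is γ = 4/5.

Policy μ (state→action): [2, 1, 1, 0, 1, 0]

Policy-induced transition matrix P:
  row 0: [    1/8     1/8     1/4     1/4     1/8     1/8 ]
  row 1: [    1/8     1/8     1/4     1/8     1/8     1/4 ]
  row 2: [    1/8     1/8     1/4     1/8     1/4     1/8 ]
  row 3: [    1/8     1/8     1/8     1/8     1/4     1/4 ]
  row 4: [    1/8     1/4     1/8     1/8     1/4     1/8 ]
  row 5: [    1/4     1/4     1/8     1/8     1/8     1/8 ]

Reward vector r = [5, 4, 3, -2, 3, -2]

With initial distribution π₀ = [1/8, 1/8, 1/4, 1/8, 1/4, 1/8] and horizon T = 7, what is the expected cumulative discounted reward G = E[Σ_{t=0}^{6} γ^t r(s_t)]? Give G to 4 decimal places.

t=0: π = [0.1250, 0.1250, 0.2500, 0.1250, 0.2500, 0.1250], E[r] = 2.1250, γ^t·E[r] = 2.125000, running G = 2.125000
t=1: π = [0.1406, 0.1719, 0.1875, 0.1406, 0.2031, 0.1563], E[r] = 1.9688, γ^t·E[r] = 1.575000, running G = 3.700000
t=2: π = [0.1445, 0.1699, 0.1875, 0.1426, 0.1914, 0.1641], E[r] = 1.9258, γ^t·E[r] = 1.232500, running G = 4.932500
t=3: π = [0.1455, 0.1694, 0.1877, 0.1431, 0.1902, 0.1641], E[r] = 1.9248, γ^t·E[r] = 0.985500, running G = 5.918000
t=4: π = [0.1455, 0.1693, 0.1878, 0.1432, 0.1901, 0.1641], E[r] = 1.9240, γ^t·E[r] = 0.788088, running G = 6.706088
t=5: π = [0.1455, 0.1693, 0.1878, 0.1432, 0.1901, 0.1641], E[r] = 1.9241, γ^t·E[r] = 0.630474, running G = 7.336561
t=6: π = [0.1455, 0.1693, 0.1878, 0.1432, 0.1901, 0.1641], E[r] = 1.9241, γ^t·E[r] = 0.504381, running G = 7.840942

G = 7.8409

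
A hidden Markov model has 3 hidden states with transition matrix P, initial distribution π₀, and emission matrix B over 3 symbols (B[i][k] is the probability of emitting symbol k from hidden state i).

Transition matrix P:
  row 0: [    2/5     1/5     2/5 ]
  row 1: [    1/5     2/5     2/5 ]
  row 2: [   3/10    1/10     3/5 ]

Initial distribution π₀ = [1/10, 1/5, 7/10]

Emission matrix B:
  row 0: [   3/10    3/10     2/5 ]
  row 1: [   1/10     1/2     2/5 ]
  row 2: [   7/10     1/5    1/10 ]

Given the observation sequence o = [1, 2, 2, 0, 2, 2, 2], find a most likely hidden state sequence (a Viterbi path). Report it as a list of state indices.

path = [2, 0, 0, 2, 0, 0, 0]

t=0: δ = [3.000e-02, 1.000e-01, 1.400e-01]  (obs o_0=1)
t=1: δ = [1.680e-02, 1.600e-02, 8.400e-03]  ψ = [2, 1, 2]  (obs o_1=2)
t=2: δ = [2.688e-03, 2.560e-03, 6.720e-04]  ψ = [0, 1, 0]  (obs o_2=2)
t=3: δ = [3.226e-04, 1.024e-04, 7.526e-04]  ψ = [0, 1, 0]  (obs o_3=0)
t=4: δ = [9.032e-05, 3.011e-05, 4.516e-05]  ψ = [2, 2, 2]  (obs o_4=2)
t=5: δ = [1.445e-05, 7.225e-06, 3.613e-06]  ψ = [0, 0, 0]  (obs o_5=2)
t=6: δ = [2.312e-06, 1.156e-06, 5.780e-07]  ψ = [0, 0, 0]  (obs o_6=2)
backtrack: best end state = 0; path = [2, 0, 0, 2, 0, 0, 0]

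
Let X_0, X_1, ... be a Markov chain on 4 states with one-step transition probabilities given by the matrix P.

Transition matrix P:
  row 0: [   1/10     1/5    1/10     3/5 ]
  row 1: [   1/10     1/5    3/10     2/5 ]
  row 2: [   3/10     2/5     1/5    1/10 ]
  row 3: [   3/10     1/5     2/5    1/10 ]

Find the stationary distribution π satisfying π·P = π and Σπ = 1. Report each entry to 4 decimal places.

π = [0.2080, 0.2521, 0.2603, 0.2796]

Balance equations π_j = Σ_i π_i·P[i][j]:
  π_0 = 1/10·π_0 + 1/10·π_1 + 3/10·π_2 + 3/10·π_3
  π_1 = 1/5·π_0 + 1/5·π_1 + 2/5·π_2 + 1/5·π_3
  π_2 = 1/10·π_0 + 3/10·π_1 + 1/5·π_2 + 2/5·π_3
  normalize: π_0 + π_1 + π_2 + π_3 = 1
Solving the linear system gives exactly π = [151/726, 61/242, 63/242, 203/726].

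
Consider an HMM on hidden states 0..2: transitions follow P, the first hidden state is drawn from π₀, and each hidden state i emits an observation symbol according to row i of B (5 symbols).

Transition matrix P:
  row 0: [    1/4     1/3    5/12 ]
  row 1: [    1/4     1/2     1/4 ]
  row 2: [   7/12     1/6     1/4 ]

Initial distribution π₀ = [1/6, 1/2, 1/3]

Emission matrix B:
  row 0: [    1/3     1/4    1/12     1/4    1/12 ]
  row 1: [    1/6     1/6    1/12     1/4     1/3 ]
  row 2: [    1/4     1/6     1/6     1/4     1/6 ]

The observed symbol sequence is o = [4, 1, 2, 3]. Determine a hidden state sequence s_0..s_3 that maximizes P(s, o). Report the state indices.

path = [1, 0, 2, 0]

t=0: δ = [1.389e-02, 1.667e-01, 5.556e-02]  (obs o_0=4)
t=1: δ = [1.042e-02, 1.389e-02, 6.944e-03]  ψ = [1, 1, 1]  (obs o_1=1)
t=2: δ = [3.376e-04, 5.787e-04, 7.234e-04]  ψ = [2, 1, 0]  (obs o_2=2)
t=3: δ = [1.055e-04, 7.234e-05, 4.521e-05]  ψ = [2, 1, 2]  (obs o_3=3)
backtrack: best end state = 0; path = [1, 0, 2, 0]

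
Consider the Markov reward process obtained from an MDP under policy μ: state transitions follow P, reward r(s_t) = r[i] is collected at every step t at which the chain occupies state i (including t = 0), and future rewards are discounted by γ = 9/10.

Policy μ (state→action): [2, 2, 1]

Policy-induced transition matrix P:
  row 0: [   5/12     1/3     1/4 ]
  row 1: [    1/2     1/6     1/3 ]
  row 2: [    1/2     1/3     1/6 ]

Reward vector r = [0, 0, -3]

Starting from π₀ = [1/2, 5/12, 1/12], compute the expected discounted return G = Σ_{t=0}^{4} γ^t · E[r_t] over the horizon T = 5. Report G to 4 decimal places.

t=0: π = [0.5000, 0.4167, 0.0833], E[r] = -0.2500, γ^t·E[r] = -0.250000, running G = -0.250000
t=1: π = [0.4583, 0.2639, 0.2778], E[r] = -0.8333, γ^t·E[r] = -0.750000, running G = -1.000000
t=2: π = [0.4618, 0.2894, 0.2488], E[r] = -0.7465, γ^t·E[r] = -0.604688, running G = -1.604688
t=3: π = [0.4615, 0.2851, 0.2534], E[r] = -0.7601, γ^t·E[r] = -0.554133, running G = -2.158820
t=4: π = [0.4615, 0.2858, 0.2526], E[r] = -0.7579, γ^t·E[r] = -0.497280, running G = -2.656100

G = -2.6561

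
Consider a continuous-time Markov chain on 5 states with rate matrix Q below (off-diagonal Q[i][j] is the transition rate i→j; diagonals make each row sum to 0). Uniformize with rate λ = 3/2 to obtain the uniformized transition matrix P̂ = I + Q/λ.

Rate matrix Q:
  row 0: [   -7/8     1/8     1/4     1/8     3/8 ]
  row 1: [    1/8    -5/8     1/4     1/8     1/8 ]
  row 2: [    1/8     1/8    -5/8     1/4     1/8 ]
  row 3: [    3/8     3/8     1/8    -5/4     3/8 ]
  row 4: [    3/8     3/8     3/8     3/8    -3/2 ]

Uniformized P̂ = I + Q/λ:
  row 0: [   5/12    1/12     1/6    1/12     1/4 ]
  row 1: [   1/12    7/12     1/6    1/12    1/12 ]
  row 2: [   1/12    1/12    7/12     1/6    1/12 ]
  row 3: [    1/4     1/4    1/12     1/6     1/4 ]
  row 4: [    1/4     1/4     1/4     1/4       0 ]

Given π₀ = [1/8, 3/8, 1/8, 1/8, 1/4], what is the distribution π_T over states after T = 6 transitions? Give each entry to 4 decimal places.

π = [0.1915, 0.2576, 0.2833, 0.1397, 0.1278]

t=0: π = [0.1250, 0.3750, 0.1250, 0.1250, 0.2500]
t=1: π = [0.1875, 0.3333, 0.2292, 0.1458, 0.1042]
t=2: π = [0.1875, 0.2917, 0.2587, 0.1319, 0.1302]
t=3: π = [0.1895, 0.2729, 0.2743, 0.1376, 0.1257]
t=4: π = [0.1904, 0.2636, 0.2800, 0.1386, 0.1274]
t=5: π = [0.1911, 0.2595, 0.2824, 0.1394, 0.1276]
t=6: π = [0.1915, 0.2576, 0.2833, 0.1397, 0.1278]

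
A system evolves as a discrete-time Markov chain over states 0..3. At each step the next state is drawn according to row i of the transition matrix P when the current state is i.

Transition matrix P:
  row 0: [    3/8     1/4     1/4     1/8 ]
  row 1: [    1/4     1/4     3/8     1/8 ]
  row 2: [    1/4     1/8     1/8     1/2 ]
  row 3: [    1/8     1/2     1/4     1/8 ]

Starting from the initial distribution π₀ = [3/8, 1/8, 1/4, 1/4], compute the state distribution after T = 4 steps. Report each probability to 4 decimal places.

t=0: π = [0.3750, 0.1250, 0.2500, 0.2500]
t=1: π = [0.2656, 0.2813, 0.2344, 0.2188]
t=2: π = [0.2559, 0.2754, 0.2559, 0.2129]
t=3: π = [0.2554, 0.2712, 0.2524, 0.2209]
t=4: π = [0.2543, 0.2737, 0.2523, 0.2197]

π = [0.2543, 0.2737, 0.2523, 0.2197]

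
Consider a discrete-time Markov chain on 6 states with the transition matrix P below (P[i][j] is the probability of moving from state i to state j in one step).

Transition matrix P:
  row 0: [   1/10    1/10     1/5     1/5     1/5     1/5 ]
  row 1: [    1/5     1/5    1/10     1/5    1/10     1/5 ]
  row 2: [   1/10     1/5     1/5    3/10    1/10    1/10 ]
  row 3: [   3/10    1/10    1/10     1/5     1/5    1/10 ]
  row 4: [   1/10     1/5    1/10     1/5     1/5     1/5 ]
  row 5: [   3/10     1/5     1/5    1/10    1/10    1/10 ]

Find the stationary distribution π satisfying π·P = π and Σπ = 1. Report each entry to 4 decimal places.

π = [0.1861, 0.1614, 0.1485, 0.1998, 0.1540, 0.1502]

Balance equations π_j = Σ_i π_i·P[i][j]:
  π_0 = 1/10·π_0 + 1/5·π_1 + 1/10·π_2 + 3/10·π_3 + 1/10·π_4 + 3/10·π_5
  π_1 = 1/10·π_0 + 1/5·π_1 + 1/5·π_2 + 1/10·π_3 + 1/5·π_4 + 1/5·π_5
  π_2 = 1/5·π_0 + 1/10·π_1 + 1/5·π_2 + 1/10·π_3 + 1/10·π_4 + 1/5·π_5
  π_3 = 1/5·π_0 + 1/5·π_1 + 3/10·π_2 + 1/5·π_3 + 1/5·π_4 + 1/10·π_5
  π_4 = 1/5·π_0 + 1/10·π_1 + 1/10·π_2 + 1/5·π_3 + 1/5·π_4 + 1/10·π_5
  normalize: π_0 + π_1 + π_2 + π_3 + π_4 + π_5 = 1
Solving the linear system gives exactly π = [333/1789, 1155/7156, 2125/14312, 715/3578, 551/3578, 2149/14312].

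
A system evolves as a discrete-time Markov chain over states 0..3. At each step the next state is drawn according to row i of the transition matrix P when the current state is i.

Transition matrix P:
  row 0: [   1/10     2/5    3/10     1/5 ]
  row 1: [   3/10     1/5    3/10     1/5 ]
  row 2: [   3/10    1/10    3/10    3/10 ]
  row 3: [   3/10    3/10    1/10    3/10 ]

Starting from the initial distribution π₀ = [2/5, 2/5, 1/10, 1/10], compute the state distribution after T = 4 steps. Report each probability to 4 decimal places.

t=0: π = [0.4000, 0.4000, 0.1000, 0.1000]
t=1: π = [0.2200, 0.2800, 0.2800, 0.2200]
t=2: π = [0.2560, 0.2380, 0.2560, 0.2500]
t=3: π = [0.2488, 0.2506, 0.2500, 0.2506]
t=4: π = [0.2502, 0.2498, 0.2499, 0.2501]

π = [0.2502, 0.2498, 0.2499, 0.2501]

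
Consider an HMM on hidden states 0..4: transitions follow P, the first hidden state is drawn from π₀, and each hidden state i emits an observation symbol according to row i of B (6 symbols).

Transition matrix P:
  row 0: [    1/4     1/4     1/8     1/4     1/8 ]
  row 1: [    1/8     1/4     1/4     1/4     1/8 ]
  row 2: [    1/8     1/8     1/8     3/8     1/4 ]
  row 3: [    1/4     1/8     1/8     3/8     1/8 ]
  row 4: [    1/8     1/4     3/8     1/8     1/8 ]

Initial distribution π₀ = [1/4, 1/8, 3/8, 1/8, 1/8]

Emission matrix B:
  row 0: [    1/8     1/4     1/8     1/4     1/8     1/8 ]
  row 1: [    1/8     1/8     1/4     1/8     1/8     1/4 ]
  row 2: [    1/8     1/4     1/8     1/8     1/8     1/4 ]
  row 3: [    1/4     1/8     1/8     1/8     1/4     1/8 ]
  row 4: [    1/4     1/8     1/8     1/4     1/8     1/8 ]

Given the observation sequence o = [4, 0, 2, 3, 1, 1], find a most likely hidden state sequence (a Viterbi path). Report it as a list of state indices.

path = [2, 3, 3, 0, 0, 0]

t=0: δ = [3.125e-02, 1.562e-02, 4.688e-02, 3.125e-02, 1.562e-02]  (obs o_0=4)
t=1: δ = [9.766e-04, 9.766e-04, 7.324e-04, 4.395e-03, 2.930e-03]  ψ = [0, 0, 2, 2, 2]  (obs o_1=0)
t=2: δ = [1.373e-04, 1.831e-04, 1.373e-04, 2.060e-04, 6.866e-05]  ψ = [3, 4, 4, 3, 3]  (obs o_2=2)
t=3: δ = [1.287e-05, 5.722e-06, 5.722e-06, 9.656e-06, 8.583e-06]  ψ = [3, 1, 1, 3, 2]  (obs o_3=3)
t=4: δ = [8.047e-07, 4.023e-07, 8.047e-07, 4.526e-07, 2.012e-07]  ψ = [0, 0, 4, 3, 0]  (obs o_4=1)
t=5: δ = [5.029e-08, 2.515e-08, 2.515e-08, 3.772e-08, 2.515e-08]  ψ = [0, 0, 0, 2, 2]  (obs o_5=1)
backtrack: best end state = 0; path = [2, 3, 3, 0, 0, 0]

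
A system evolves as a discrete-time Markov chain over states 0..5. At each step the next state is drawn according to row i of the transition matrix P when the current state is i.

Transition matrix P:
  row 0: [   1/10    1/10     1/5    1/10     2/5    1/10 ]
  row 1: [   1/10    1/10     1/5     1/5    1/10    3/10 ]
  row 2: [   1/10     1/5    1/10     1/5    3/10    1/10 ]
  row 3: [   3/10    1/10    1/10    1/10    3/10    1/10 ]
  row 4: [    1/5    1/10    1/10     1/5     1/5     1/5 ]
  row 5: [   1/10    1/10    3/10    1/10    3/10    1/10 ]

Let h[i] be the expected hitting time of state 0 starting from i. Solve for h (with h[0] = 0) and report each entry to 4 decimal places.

h = [0.0000, 6.4316, 6.3081, 5.1500, 5.7329, 6.4116]

First-step conditioning: h[0] = 0; for i ≠ 0, h[i] = 1 + Σ_k P[i][k]·h[k].
  h[1] = 1 + 1/10·h[1] + 1/5·h[2] + 1/5·h[3] + 1/10·h[4] + 3/10·h[5]
  h[2] = 1 + 1/5·h[1] + 1/10·h[2] + 1/5·h[3] + 3/10·h[4] + 1/10·h[5]
  h[3] = 1 + 1/10·h[1] + 1/10·h[2] + 1/10·h[3] + 3/10·h[4] + 1/10·h[5]
  h[4] = 1 + 1/10·h[1] + 1/10·h[2] + 1/5·h[3] + 1/5·h[4] + 1/5·h[5]
  h[5] = 1 + 1/10·h[1] + 3/10·h[2] + 1/10·h[3] + 3/10·h[4] + 1/10·h[5]
Solving the 5×5 linear system over states ≠ 0 gives exactly h = [0, 33875/5267, 33225/5267, 27125/5267, 30195/5267, 33770/5267] (h[0] = 0 is the target).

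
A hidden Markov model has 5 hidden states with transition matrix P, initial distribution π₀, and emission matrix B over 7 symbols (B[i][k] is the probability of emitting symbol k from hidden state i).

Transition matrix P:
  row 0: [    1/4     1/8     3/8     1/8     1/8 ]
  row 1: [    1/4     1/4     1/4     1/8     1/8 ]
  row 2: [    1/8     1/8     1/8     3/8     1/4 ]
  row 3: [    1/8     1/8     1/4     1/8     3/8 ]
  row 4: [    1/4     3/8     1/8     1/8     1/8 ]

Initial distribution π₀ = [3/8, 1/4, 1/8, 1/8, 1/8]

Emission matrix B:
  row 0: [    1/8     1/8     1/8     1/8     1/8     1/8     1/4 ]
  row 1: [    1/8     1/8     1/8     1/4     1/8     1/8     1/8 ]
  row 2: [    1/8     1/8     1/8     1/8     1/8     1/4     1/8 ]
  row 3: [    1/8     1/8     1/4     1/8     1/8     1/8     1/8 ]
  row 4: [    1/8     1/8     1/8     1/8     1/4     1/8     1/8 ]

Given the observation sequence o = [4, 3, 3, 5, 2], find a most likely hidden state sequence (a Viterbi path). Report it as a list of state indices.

t=0: δ = [4.688e-02, 3.125e-02, 1.562e-02, 1.562e-02, 3.125e-02]  (obs o_0=4)
t=1: δ = [1.465e-03, 2.930e-03, 2.197e-03, 7.324e-04, 7.324e-04]  ψ = [0, 4, 0, 0, 0]  (obs o_1=3)
t=2: δ = [9.155e-05, 1.831e-04, 9.155e-05, 1.030e-04, 6.866e-05]  ψ = [1, 1, 1, 2, 2]  (obs o_2=3)
t=3: δ = [5.722e-06, 5.722e-06, 1.144e-05, 4.292e-06, 4.828e-06]  ψ = [1, 1, 1, 2, 3]  (obs o_3=5)
t=4: δ = [1.788e-07, 2.263e-07, 2.682e-07, 1.073e-06, 3.576e-07]  ψ = [0, 4, 0, 2, 2]  (obs o_4=2)
backtrack: best end state = 3; path = [4, 1, 1, 2, 3]

path = [4, 1, 1, 2, 3]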